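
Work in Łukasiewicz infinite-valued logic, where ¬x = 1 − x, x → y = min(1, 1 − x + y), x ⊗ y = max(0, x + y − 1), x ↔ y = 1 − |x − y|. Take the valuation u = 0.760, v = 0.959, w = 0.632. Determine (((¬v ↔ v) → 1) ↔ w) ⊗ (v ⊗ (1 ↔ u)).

¬v = 1 − 0.959 = 0.041
¬v ↔ v = 1 − |0.041 − 0.959| = 1 − 0.918 = 0.082
(¬v ↔ v) → 1 = min(1, 1 − 0.082 + 1.000) = min(1, 1.918) = 1.000
((¬v ↔ v) → 1) ↔ w = 1 − |1.000 − 0.632| = 1 − 0.368 = 0.632
1 ↔ u = 1 − |1.000 − 0.760| = 1 − 0.240 = 0.760
v ⊗ (1 ↔ u) = max(0, 0.959 + 0.760 − 1) = max(0, 0.719) = 0.719
(((¬v ↔ v) → 1) ↔ w) ⊗ (v ⊗ (1 ↔ u)) = max(0, 0.632 + 0.719 − 1) = max(0, 0.351) = 0.351

0.351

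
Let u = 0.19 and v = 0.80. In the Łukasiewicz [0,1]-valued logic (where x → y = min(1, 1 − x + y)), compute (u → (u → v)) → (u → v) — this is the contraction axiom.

1.00

u → v = min(1, 1 − 0.19 + 0.80) = min(1, 1.61) = 1.00
u → (u → v) = min(1, 1 − 0.19 + 1.00) = min(1, 1.81) = 1.00
(u → (u → v)) → (u → v) = min(1, 1 − 1.00 + 1.00) = min(1, 1.00) = 1.00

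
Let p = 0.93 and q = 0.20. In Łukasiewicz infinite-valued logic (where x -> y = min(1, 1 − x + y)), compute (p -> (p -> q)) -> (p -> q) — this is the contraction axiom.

p -> q = min(1, 1 − 0.93 + 0.20) = min(1, 0.27) = 0.27
p -> (p -> q) = min(1, 1 − 0.93 + 0.27) = min(1, 0.34) = 0.34
(p -> (p -> q)) -> (p -> q) = min(1, 1 − 0.34 + 0.27) = min(1, 0.93) = 0.93
(The value 0.93 < 1 shows this instance is not satisfied; fails in Ł∞ (the t-norm is not idempotent).)

0.93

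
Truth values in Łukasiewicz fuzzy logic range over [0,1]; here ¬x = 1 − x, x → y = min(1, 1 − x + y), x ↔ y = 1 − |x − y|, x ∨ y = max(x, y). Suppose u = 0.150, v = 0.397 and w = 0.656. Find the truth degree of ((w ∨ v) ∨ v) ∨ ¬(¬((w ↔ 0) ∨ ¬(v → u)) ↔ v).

w ∨ v = max(0.656, 0.397) = 0.656
(w ∨ v) ∨ v = max(0.656, 0.397) = 0.656
w ↔ 0 = 1 − |0.656 − 0.000| = 1 − 0.656 = 0.344
v → u = min(1, 1 − 0.397 + 0.150) = min(1, 0.753) = 0.753
¬(v → u) = 1 − 0.753 = 0.247
(w ↔ 0) ∨ ¬(v → u) = max(0.344, 0.247) = 0.344
¬((w ↔ 0) ∨ ¬(v → u)) = 1 − 0.344 = 0.656
¬((w ↔ 0) ∨ ¬(v → u)) ↔ v = 1 − |0.656 − 0.397| = 1 − 0.259 = 0.741
¬(¬((w ↔ 0) ∨ ¬(v → u)) ↔ v) = 1 − 0.741 = 0.259
((w ∨ v) ∨ v) ∨ ¬(¬((w ↔ 0) ∨ ¬(v → u)) ↔ v) = max(0.656, 0.259) = 0.656

0.656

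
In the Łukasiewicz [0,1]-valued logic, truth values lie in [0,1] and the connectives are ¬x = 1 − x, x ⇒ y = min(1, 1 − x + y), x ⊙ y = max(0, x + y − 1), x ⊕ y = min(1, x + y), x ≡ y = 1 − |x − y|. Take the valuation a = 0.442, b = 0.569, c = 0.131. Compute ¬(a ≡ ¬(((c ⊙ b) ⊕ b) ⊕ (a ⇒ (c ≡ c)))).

0.442

c ⊙ b = max(0, 0.131 + 0.569 − 1) = max(0, -0.300) = 0.000
(c ⊙ b) ⊕ b = min(1, 0.000 + 0.569) = min(1, 0.569) = 0.569
c ≡ c = 1 − |0.131 − 0.131| = 1 − 0.000 = 1.000
a ⇒ (c ≡ c) = min(1, 1 − 0.442 + 1.000) = min(1, 1.558) = 1.000
((c ⊙ b) ⊕ b) ⊕ (a ⇒ (c ≡ c)) = min(1, 0.569 + 1.000) = min(1, 1.569) = 1.000
¬(((c ⊙ b) ⊕ b) ⊕ (a ⇒ (c ≡ c))) = 1 − 1.000 = 0.000
a ≡ ¬(((c ⊙ b) ⊕ b) ⊕ (a ⇒ (c ≡ c))) = 1 − |0.442 − 0.000| = 1 − 0.442 = 0.558
¬(a ≡ ¬(((c ⊙ b) ⊕ b) ⊕ (a ⇒ (c ≡ c)))) = 1 − 0.558 = 0.442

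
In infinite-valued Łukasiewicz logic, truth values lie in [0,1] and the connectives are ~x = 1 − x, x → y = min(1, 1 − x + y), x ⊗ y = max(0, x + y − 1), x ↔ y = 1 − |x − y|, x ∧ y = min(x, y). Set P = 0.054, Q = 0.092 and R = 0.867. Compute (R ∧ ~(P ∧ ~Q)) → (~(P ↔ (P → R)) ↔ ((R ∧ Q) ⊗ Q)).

0.187

~Q = 1 − 0.092 = 0.908
P ∧ ~Q = min(0.054, 0.908) = 0.054
~(P ∧ ~Q) = 1 − 0.054 = 0.946
R ∧ ~(P ∧ ~Q) = min(0.867, 0.946) = 0.867
P → R = min(1, 1 − 0.054 + 0.867) = min(1, 1.813) = 1.000
P ↔ (P → R) = 1 − |0.054 − 1.000| = 1 − 0.946 = 0.054
~(P ↔ (P → R)) = 1 − 0.054 = 0.946
R ∧ Q = min(0.867, 0.092) = 0.092
(R ∧ Q) ⊗ Q = max(0, 0.092 + 0.092 − 1) = max(0, -0.816) = 0.000
~(P ↔ (P → R)) ↔ ((R ∧ Q) ⊗ Q) = 1 − |0.946 − 0.000| = 1 − 0.946 = 0.054
(R ∧ ~(P ∧ ~Q)) → (~(P ↔ (P → R)) ↔ ((R ∧ Q) ⊗ Q)) = min(1, 1 − 0.867 + 0.054) = min(1, 0.187) = 0.187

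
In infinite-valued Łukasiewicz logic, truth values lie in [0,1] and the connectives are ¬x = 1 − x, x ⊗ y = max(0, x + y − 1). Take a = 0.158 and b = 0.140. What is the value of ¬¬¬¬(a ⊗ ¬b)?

¬b = 1 − 0.140 = 0.860
a ⊗ ¬b = max(0, 0.158 + 0.860 − 1) = max(0, 0.018) = 0.018
¬(a ⊗ ¬b) = 1 − 0.018 = 0.982
¬¬(a ⊗ ¬b) = 1 − 0.982 = 0.018
¬¬¬(a ⊗ ¬b) = 1 − 0.018 = 0.982
¬¬¬¬(a ⊗ ¬b) = 1 − 0.982 = 0.018

0.018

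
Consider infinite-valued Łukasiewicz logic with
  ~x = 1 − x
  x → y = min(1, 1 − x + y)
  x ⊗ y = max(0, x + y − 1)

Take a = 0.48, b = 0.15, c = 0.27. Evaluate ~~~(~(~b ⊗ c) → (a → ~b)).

0.00

~b = 1 − 0.15 = 0.85
~b ⊗ c = max(0, 0.85 + 0.27 − 1) = max(0, 0.12) = 0.12
~(~b ⊗ c) = 1 − 0.12 = 0.88
a → ~b = min(1, 1 − 0.48 + 0.85) = min(1, 1.37) = 1.00
~(~b ⊗ c) → (a → ~b) = min(1, 1 − 0.88 + 1.00) = min(1, 1.12) = 1.00
~(~(~b ⊗ c) → (a → ~b)) = 1 − 1.00 = 0.00
~~(~(~b ⊗ c) → (a → ~b)) = 1 − 0.00 = 1.00
~~~(~(~b ⊗ c) → (a → ~b)) = 1 − 1.00 = 0.00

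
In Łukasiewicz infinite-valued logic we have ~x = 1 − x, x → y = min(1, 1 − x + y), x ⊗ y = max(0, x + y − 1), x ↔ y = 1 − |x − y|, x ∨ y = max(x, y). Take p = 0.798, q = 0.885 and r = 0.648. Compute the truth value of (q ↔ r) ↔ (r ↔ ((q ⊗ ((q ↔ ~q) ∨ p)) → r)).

q ↔ r = 1 − |0.885 − 0.648| = 1 − 0.237 = 0.763
~q = 1 − 0.885 = 0.115
q ↔ ~q = 1 − |0.885 − 0.115| = 1 − 0.770 = 0.230
(q ↔ ~q) ∨ p = max(0.230, 0.798) = 0.798
q ⊗ ((q ↔ ~q) ∨ p) = max(0, 0.885 + 0.798 − 1) = max(0, 0.683) = 0.683
(q ⊗ ((q ↔ ~q) ∨ p)) → r = min(1, 1 − 0.683 + 0.648) = min(1, 0.965) = 0.965
r ↔ ((q ⊗ ((q ↔ ~q) ∨ p)) → r) = 1 − |0.648 − 0.965| = 1 − 0.317 = 0.683
(q ↔ r) ↔ (r ↔ ((q ⊗ ((q ↔ ~q) ∨ p)) → r)) = 1 − |0.763 − 0.683| = 1 − 0.080 = 0.920

0.920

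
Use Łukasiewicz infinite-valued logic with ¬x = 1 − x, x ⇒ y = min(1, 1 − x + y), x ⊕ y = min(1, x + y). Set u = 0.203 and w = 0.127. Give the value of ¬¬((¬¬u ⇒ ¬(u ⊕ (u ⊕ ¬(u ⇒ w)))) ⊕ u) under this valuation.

1.000

¬u = 1 − 0.203 = 0.797
¬¬u = 1 − 0.797 = 0.203
u ⇒ w = min(1, 1 − 0.203 + 0.127) = min(1, 0.924) = 0.924
¬(u ⇒ w) = 1 − 0.924 = 0.076
u ⊕ ¬(u ⇒ w) = min(1, 0.203 + 0.076) = min(1, 0.279) = 0.279
u ⊕ (u ⊕ ¬(u ⇒ w)) = min(1, 0.203 + 0.279) = min(1, 0.482) = 0.482
¬(u ⊕ (u ⊕ ¬(u ⇒ w))) = 1 − 0.482 = 0.518
¬¬u ⇒ ¬(u ⊕ (u ⊕ ¬(u ⇒ w))) = min(1, 1 − 0.203 + 0.518) = min(1, 1.315) = 1.000
(¬¬u ⇒ ¬(u ⊕ (u ⊕ ¬(u ⇒ w)))) ⊕ u = min(1, 1.000 + 0.203) = min(1, 1.203) = 1.000
¬((¬¬u ⇒ ¬(u ⊕ (u ⊕ ¬(u ⇒ w)))) ⊕ u) = 1 − 1.000 = 0.000
¬¬((¬¬u ⇒ ¬(u ⊕ (u ⊕ ¬(u ⇒ w)))) ⊕ u) = 1 − 0.000 = 1.000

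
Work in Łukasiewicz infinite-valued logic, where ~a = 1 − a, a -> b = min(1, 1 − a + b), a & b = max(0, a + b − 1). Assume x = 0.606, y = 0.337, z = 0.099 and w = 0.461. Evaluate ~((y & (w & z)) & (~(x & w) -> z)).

1.000

w & z = max(0, 0.461 + 0.099 − 1) = max(0, -0.440) = 0.000
y & (w & z) = max(0, 0.337 + 0.000 − 1) = max(0, -0.663) = 0.000
x & w = max(0, 0.606 + 0.461 − 1) = max(0, 0.067) = 0.067
~(x & w) = 1 − 0.067 = 0.933
~(x & w) -> z = min(1, 1 − 0.933 + 0.099) = min(1, 0.166) = 0.166
(y & (w & z)) & (~(x & w) -> z) = max(0, 0.000 + 0.166 − 1) = max(0, -0.834) = 0.000
~((y & (w & z)) & (~(x & w) -> z)) = 1 − 0.000 = 1.000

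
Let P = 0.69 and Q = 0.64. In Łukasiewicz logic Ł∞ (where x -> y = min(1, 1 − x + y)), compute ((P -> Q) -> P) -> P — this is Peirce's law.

P -> Q = min(1, 1 − 0.69 + 0.64) = min(1, 0.95) = 0.95
(P -> Q) -> P = min(1, 1 − 0.95 + 0.69) = min(1, 0.74) = 0.74
((P -> Q) -> P) -> P = min(1, 1 − 0.74 + 0.69) = min(1, 0.95) = 0.95
(The value 0.95 < 1 shows this instance is not satisfied; not a Ł∞-tautology in general.)

0.95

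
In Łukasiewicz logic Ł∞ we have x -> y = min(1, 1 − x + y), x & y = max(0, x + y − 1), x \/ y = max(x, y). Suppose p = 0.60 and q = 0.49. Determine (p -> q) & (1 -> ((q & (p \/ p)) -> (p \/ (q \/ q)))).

0.89

p -> q = min(1, 1 − 0.60 + 0.49) = min(1, 0.89) = 0.89
p \/ p = max(0.60, 0.60) = 0.60
q & (p \/ p) = max(0, 0.49 + 0.60 − 1) = max(0, 0.09) = 0.09
q \/ q = max(0.49, 0.49) = 0.49
p \/ (q \/ q) = max(0.60, 0.49) = 0.60
(q & (p \/ p)) -> (p \/ (q \/ q)) = min(1, 1 − 0.09 + 0.60) = min(1, 1.51) = 1.00
1 -> ((q & (p \/ p)) -> (p \/ (q \/ q))) = min(1, 1 − 1.00 + 1.00) = min(1, 1.00) = 1.00
(p -> q) & (1 -> ((q & (p \/ p)) -> (p \/ (q \/ q)))) = max(0, 0.89 + 1.00 − 1) = max(0, 0.89) = 0.89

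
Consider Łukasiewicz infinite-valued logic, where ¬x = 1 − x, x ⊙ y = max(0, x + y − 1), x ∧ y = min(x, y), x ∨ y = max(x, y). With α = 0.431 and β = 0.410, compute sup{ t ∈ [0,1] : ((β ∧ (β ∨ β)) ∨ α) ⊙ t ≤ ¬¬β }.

0.979

β ∨ β = max(0.410, 0.410) = 0.410
β ∧ (β ∨ β) = min(0.410, 0.410) = 0.410
(β ∧ (β ∨ β)) ∨ α = max(0.410, 0.431) = 0.431
So the left factor is (β ∧ (β ∨ β)) ∨ α = 0.431.
¬β = 1 − 0.410 = 0.590
¬¬β = 1 − 0.590 = 0.410
So the right-hand bound is ¬¬β = 0.410.
The residuum of the Łukasiewicz t-norm gives the supremum: min(1, 1 − 0.431 + 0.410).
1 − 0.431 + 0.410 = 0.979, so t = min(1, 0.979) = 0.979.
Check: 0.431 ⊙ 0.979 = max(0, 0.410) = 0.410 ≤ 0.410.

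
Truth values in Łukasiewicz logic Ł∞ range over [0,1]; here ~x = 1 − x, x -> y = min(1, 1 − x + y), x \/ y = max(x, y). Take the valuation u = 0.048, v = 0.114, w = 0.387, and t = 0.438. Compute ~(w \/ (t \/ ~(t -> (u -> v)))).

u -> v = min(1, 1 − 0.048 + 0.114) = min(1, 1.066) = 1.000
t -> (u -> v) = min(1, 1 − 0.438 + 1.000) = min(1, 1.562) = 1.000
~(t -> (u -> v)) = 1 − 1.000 = 0.000
t \/ ~(t -> (u -> v)) = max(0.438, 0.000) = 0.438
w \/ (t \/ ~(t -> (u -> v))) = max(0.387, 0.438) = 0.438
~(w \/ (t \/ ~(t -> (u -> v)))) = 1 − 0.438 = 0.562

0.562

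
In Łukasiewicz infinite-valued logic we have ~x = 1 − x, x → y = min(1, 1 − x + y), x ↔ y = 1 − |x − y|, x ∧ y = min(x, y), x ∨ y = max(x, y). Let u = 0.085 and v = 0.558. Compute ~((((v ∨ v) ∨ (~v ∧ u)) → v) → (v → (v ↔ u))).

0.031

v ∨ v = max(0.558, 0.558) = 0.558
~v = 1 − 0.558 = 0.442
~v ∧ u = min(0.442, 0.085) = 0.085
(v ∨ v) ∨ (~v ∧ u) = max(0.558, 0.085) = 0.558
((v ∨ v) ∨ (~v ∧ u)) → v = min(1, 1 − 0.558 + 0.558) = min(1, 1.000) = 1.000
v ↔ u = 1 − |0.558 − 0.085| = 1 − 0.473 = 0.527
v → (v ↔ u) = min(1, 1 − 0.558 + 0.527) = min(1, 0.969) = 0.969
(((v ∨ v) ∨ (~v ∧ u)) → v) → (v → (v ↔ u)) = min(1, 1 − 1.000 + 0.969) = min(1, 0.969) = 0.969
~((((v ∨ v) ∨ (~v ∧ u)) → v) → (v → (v ↔ u))) = 1 − 0.969 = 0.031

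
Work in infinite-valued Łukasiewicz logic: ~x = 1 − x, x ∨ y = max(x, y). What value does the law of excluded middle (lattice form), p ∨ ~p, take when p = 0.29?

0.71

~p = 1 − 0.29 = 0.71
p ∨ ~p = max(0.29, 0.71) = 0.71
(The value 0.71 < 1 shows this instance is not satisfied; not a Ł∞-tautology — its value is max(a, 1−a).)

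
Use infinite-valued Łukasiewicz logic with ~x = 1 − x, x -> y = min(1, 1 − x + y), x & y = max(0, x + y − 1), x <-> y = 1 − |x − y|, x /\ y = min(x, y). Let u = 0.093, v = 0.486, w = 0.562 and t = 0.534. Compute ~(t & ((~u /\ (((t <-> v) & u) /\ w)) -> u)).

0.466

~u = 1 − 0.093 = 0.907
t <-> v = 1 − |0.534 − 0.486| = 1 − 0.048 = 0.952
(t <-> v) & u = max(0, 0.952 + 0.093 − 1) = max(0, 0.045) = 0.045
((t <-> v) & u) /\ w = min(0.045, 0.562) = 0.045
~u /\ (((t <-> v) & u) /\ w) = min(0.907, 0.045) = 0.045
(~u /\ (((t <-> v) & u) /\ w)) -> u = min(1, 1 − 0.045 + 0.093) = min(1, 1.048) = 1.000
t & ((~u /\ (((t <-> v) & u) /\ w)) -> u) = max(0, 0.534 + 1.000 − 1) = max(0, 0.534) = 0.534
~(t & ((~u /\ (((t <-> v) & u) /\ w)) -> u)) = 1 − 0.534 = 0.466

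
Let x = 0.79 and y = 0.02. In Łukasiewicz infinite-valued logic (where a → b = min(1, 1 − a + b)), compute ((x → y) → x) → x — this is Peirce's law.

x → y = min(1, 1 − 0.79 + 0.02) = min(1, 0.23) = 0.23
(x → y) → x = min(1, 1 − 0.23 + 0.79) = min(1, 1.56) = 1.00
((x → y) → x) → x = min(1, 1 − 1.00 + 0.79) = min(1, 0.79) = 0.79
(The value 0.79 < 1 shows this instance is not satisfied; not a Ł∞-tautology in general.)

0.79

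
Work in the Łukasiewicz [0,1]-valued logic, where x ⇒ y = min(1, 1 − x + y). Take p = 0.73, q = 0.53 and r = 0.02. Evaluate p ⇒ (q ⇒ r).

q ⇒ r = min(1, 1 − 0.53 + 0.02) = min(1, 0.49) = 0.49
p ⇒ (q ⇒ r) = min(1, 1 − 0.73 + 0.49) = min(1, 0.76) = 0.76

0.76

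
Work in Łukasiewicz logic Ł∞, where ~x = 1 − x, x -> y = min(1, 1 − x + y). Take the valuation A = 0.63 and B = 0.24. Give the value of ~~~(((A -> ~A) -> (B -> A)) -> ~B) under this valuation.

~A = 1 − 0.63 = 0.37
A -> ~A = min(1, 1 − 0.63 + 0.37) = min(1, 0.74) = 0.74
B -> A = min(1, 1 − 0.24 + 0.63) = min(1, 1.39) = 1.00
(A -> ~A) -> (B -> A) = min(1, 1 − 0.74 + 1.00) = min(1, 1.26) = 1.00
~B = 1 − 0.24 = 0.76
((A -> ~A) -> (B -> A)) -> ~B = min(1, 1 − 1.00 + 0.76) = min(1, 0.76) = 0.76
~(((A -> ~A) -> (B -> A)) -> ~B) = 1 − 0.76 = 0.24
~~(((A -> ~A) -> (B -> A)) -> ~B) = 1 − 0.24 = 0.76
~~~(((A -> ~A) -> (B -> A)) -> ~B) = 1 − 0.76 = 0.24

0.24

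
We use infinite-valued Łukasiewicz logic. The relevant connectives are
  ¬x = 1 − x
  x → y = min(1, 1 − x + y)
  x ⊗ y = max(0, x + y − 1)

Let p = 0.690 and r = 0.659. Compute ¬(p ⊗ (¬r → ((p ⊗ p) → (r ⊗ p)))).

0.310

¬r = 1 − 0.659 = 0.341
p ⊗ p = max(0, 0.690 + 0.690 − 1) = max(0, 0.380) = 0.380
r ⊗ p = max(0, 0.659 + 0.690 − 1) = max(0, 0.349) = 0.349
(p ⊗ p) → (r ⊗ p) = min(1, 1 − 0.380 + 0.349) = min(1, 0.969) = 0.969
¬r → ((p ⊗ p) → (r ⊗ p)) = min(1, 1 − 0.341 + 0.969) = min(1, 1.628) = 1.000
p ⊗ (¬r → ((p ⊗ p) → (r ⊗ p))) = max(0, 0.690 + 1.000 − 1) = max(0, 0.690) = 0.690
¬(p ⊗ (¬r → ((p ⊗ p) → (r ⊗ p)))) = 1 − 0.690 = 0.310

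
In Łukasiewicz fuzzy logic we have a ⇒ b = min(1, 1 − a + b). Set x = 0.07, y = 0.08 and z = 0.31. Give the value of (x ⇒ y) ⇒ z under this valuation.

x ⇒ y = min(1, 1 − 0.07 + 0.08) = min(1, 1.01) = 1.00
(x ⇒ y) ⇒ z = min(1, 1 − 1.00 + 0.31) = min(1, 0.31) = 0.31

0.31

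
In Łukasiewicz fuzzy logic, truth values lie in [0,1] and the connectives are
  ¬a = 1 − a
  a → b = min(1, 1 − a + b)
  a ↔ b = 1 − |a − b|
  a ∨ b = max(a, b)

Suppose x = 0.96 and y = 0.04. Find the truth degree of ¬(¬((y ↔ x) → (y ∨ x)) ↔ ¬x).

0.04

y ↔ x = 1 − |0.04 − 0.96| = 1 − 0.92 = 0.08
y ∨ x = max(0.04, 0.96) = 0.96
(y ↔ x) → (y ∨ x) = min(1, 1 − 0.08 + 0.96) = min(1, 1.88) = 1.00
¬((y ↔ x) → (y ∨ x)) = 1 − 1.00 = 0.00
¬x = 1 − 0.96 = 0.04
¬((y ↔ x) → (y ∨ x)) ↔ ¬x = 1 − |0.00 − 0.04| = 1 − 0.04 = 0.96
¬(¬((y ↔ x) → (y ∨ x)) ↔ ¬x) = 1 − 0.96 = 0.04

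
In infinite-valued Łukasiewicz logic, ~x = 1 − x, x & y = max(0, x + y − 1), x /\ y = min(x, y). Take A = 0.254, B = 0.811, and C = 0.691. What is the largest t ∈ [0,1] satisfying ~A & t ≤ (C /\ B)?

~A = 1 − 0.254 = 0.746
So the left factor is ~A = 0.746.
C /\ B = min(0.691, 0.811) = 0.691
So the right-hand bound is C /\ B = 0.691.
The residuum of the Łukasiewicz t-norm gives the supremum: min(1, 1 − 0.746 + 0.691).
1 − 0.746 + 0.691 = 0.945, so t = min(1, 0.945) = 0.945.
Check: 0.746 & 0.945 = max(0, 0.691) = 0.691 ≤ 0.691.

0.945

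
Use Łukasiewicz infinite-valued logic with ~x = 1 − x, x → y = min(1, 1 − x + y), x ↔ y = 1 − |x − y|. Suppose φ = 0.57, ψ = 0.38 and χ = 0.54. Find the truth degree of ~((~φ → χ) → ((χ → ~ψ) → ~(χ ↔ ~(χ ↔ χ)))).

~φ = 1 − 0.57 = 0.43
~φ → χ = min(1, 1 − 0.43 + 0.54) = min(1, 1.11) = 1.00
~ψ = 1 − 0.38 = 0.62
χ → ~ψ = min(1, 1 − 0.54 + 0.62) = min(1, 1.08) = 1.00
χ ↔ χ = 1 − |0.54 − 0.54| = 1 − 0.00 = 1.00
~(χ ↔ χ) = 1 − 1.00 = 0.00
χ ↔ ~(χ ↔ χ) = 1 − |0.54 − 0.00| = 1 − 0.54 = 0.46
~(χ ↔ ~(χ ↔ χ)) = 1 − 0.46 = 0.54
(χ → ~ψ) → ~(χ ↔ ~(χ ↔ χ)) = min(1, 1 − 1.00 + 0.54) = min(1, 0.54) = 0.54
(~φ → χ) → ((χ → ~ψ) → ~(χ ↔ ~(χ ↔ χ))) = min(1, 1 − 1.00 + 0.54) = min(1, 0.54) = 0.54
~((~φ → χ) → ((χ → ~ψ) → ~(χ ↔ ~(χ ↔ χ)))) = 1 − 0.54 = 0.46

0.46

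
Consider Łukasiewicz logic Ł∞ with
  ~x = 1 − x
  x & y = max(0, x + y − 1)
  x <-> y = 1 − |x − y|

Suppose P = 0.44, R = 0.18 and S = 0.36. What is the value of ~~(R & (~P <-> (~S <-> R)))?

0.16

~P = 1 − 0.44 = 0.56
~S = 1 − 0.36 = 0.64
~S <-> R = 1 − |0.64 − 0.18| = 1 − 0.46 = 0.54
~P <-> (~S <-> R) = 1 − |0.56 − 0.54| = 1 − 0.02 = 0.98
R & (~P <-> (~S <-> R)) = max(0, 0.18 + 0.98 − 1) = max(0, 0.16) = 0.16
~(R & (~P <-> (~S <-> R))) = 1 − 0.16 = 0.84
~~(R & (~P <-> (~S <-> R))) = 1 − 0.84 = 0.16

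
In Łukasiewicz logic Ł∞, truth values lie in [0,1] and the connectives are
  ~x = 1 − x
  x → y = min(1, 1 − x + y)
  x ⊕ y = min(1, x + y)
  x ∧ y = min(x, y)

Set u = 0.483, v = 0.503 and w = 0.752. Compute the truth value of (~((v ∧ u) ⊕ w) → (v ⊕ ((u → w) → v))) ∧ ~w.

v ∧ u = min(0.503, 0.483) = 0.483
(v ∧ u) ⊕ w = min(1, 0.483 + 0.752) = min(1, 1.235) = 1.000
~((v ∧ u) ⊕ w) = 1 − 1.000 = 0.000
u → w = min(1, 1 − 0.483 + 0.752) = min(1, 1.269) = 1.000
(u → w) → v = min(1, 1 − 1.000 + 0.503) = min(1, 0.503) = 0.503
v ⊕ ((u → w) → v) = min(1, 0.503 + 0.503) = min(1, 1.006) = 1.000
~((v ∧ u) ⊕ w) → (v ⊕ ((u → w) → v)) = min(1, 1 − 0.000 + 1.000) = min(1, 2.000) = 1.000
~w = 1 − 0.752 = 0.248
(~((v ∧ u) ⊕ w) → (v ⊕ ((u → w) → v))) ∧ ~w = min(1.000, 0.248) = 0.248

0.248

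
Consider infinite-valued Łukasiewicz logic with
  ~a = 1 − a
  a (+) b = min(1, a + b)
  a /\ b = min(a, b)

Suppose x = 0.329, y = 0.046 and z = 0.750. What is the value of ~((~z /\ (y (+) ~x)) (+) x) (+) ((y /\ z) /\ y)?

0.467

~z = 1 − 0.750 = 0.250
~x = 1 − 0.329 = 0.671
y (+) ~x = min(1, 0.046 + 0.671) = min(1, 0.717) = 0.717
~z /\ (y (+) ~x) = min(0.250, 0.717) = 0.250
(~z /\ (y (+) ~x)) (+) x = min(1, 0.250 + 0.329) = min(1, 0.579) = 0.579
~((~z /\ (y (+) ~x)) (+) x) = 1 − 0.579 = 0.421
y /\ z = min(0.046, 0.750) = 0.046
(y /\ z) /\ y = min(0.046, 0.046) = 0.046
~((~z /\ (y (+) ~x)) (+) x) (+) ((y /\ z) /\ y) = min(1, 0.421 + 0.046) = min(1, 0.467) = 0.467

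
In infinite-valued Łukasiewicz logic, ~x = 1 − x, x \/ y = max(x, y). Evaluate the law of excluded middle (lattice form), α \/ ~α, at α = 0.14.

~α = 1 − 0.14 = 0.86
α \/ ~α = max(0.14, 0.86) = 0.86
(The value 0.86 < 1 shows this instance is not satisfied; not a Ł∞-tautology — its value is max(a, 1−a).)

0.86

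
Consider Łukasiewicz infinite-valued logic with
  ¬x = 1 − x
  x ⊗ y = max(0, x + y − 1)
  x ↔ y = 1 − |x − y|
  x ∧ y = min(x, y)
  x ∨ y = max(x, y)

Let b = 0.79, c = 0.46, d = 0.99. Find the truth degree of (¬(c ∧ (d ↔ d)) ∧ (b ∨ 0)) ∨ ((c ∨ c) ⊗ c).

0.54

d ↔ d = 1 − |0.99 − 0.99| = 1 − 0.00 = 1.00
c ∧ (d ↔ d) = min(0.46, 1.00) = 0.46
¬(c ∧ (d ↔ d)) = 1 − 0.46 = 0.54
b ∨ 0 = max(0.79, 0.00) = 0.79
¬(c ∧ (d ↔ d)) ∧ (b ∨ 0) = min(0.54, 0.79) = 0.54
c ∨ c = max(0.46, 0.46) = 0.46
(c ∨ c) ⊗ c = max(0, 0.46 + 0.46 − 1) = max(0, -0.08) = 0.00
(¬(c ∧ (d ↔ d)) ∧ (b ∨ 0)) ∨ ((c ∨ c) ⊗ c) = max(0.54, 0.00) = 0.54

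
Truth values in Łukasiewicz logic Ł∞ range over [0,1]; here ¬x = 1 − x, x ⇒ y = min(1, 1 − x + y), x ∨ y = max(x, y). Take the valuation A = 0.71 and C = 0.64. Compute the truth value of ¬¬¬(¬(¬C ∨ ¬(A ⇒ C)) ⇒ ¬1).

¬C = 1 − 0.64 = 0.36
A ⇒ C = min(1, 1 − 0.71 + 0.64) = min(1, 0.93) = 0.93
¬(A ⇒ C) = 1 − 0.93 = 0.07
¬C ∨ ¬(A ⇒ C) = max(0.36, 0.07) = 0.36
¬(¬C ∨ ¬(A ⇒ C)) = 1 − 0.36 = 0.64
¬1 = 1 − 1.00 = 0.00
¬(¬C ∨ ¬(A ⇒ C)) ⇒ ¬1 = min(1, 1 − 0.64 + 0.00) = min(1, 0.36) = 0.36
¬(¬(¬C ∨ ¬(A ⇒ C)) ⇒ ¬1) = 1 − 0.36 = 0.64
¬¬(¬(¬C ∨ ¬(A ⇒ C)) ⇒ ¬1) = 1 − 0.64 = 0.36
¬¬¬(¬(¬C ∨ ¬(A ⇒ C)) ⇒ ¬1) = 1 − 0.36 = 0.64

0.64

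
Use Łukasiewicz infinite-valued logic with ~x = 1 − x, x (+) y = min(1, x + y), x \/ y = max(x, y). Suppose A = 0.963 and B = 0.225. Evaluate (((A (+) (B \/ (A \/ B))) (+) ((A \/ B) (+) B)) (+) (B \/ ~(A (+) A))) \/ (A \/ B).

A \/ B = max(0.963, 0.225) = 0.963
B \/ (A \/ B) = max(0.225, 0.963) = 0.963
A (+) (B \/ (A \/ B)) = min(1, 0.963 + 0.963) = min(1, 1.926) = 1.000
(A \/ B) (+) B = min(1, 0.963 + 0.225) = min(1, 1.188) = 1.000
(A (+) (B \/ (A \/ B))) (+) ((A \/ B) (+) B) = min(1, 1.000 + 1.000) = min(1, 2.000) = 1.000
A (+) A = min(1, 0.963 + 0.963) = min(1, 1.926) = 1.000
~(A (+) A) = 1 − 1.000 = 0.000
B \/ ~(A (+) A) = max(0.225, 0.000) = 0.225
((A (+) (B \/ (A \/ B))) (+) ((A \/ B) (+) B)) (+) (B \/ ~(A (+) A)) = min(1, 1.000 + 0.225) = min(1, 1.225) = 1.000
(((A (+) (B \/ (A \/ B))) (+) ((A \/ B) (+) B)) (+) (B \/ ~(A (+) A))) \/ (A \/ B) = max(1.000, 0.963) = 1.000

1.000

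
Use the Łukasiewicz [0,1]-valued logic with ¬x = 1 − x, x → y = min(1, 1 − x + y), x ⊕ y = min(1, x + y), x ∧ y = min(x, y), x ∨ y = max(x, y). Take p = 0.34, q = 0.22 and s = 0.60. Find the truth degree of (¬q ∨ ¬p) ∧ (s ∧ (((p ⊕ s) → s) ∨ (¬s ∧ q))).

¬q = 1 − 0.22 = 0.78
¬p = 1 − 0.34 = 0.66
¬q ∨ ¬p = max(0.78, 0.66) = 0.78
p ⊕ s = min(1, 0.34 + 0.60) = min(1, 0.94) = 0.94
(p ⊕ s) → s = min(1, 1 − 0.94 + 0.60) = min(1, 0.66) = 0.66
¬s = 1 − 0.60 = 0.40
¬s ∧ q = min(0.40, 0.22) = 0.22
((p ⊕ s) → s) ∨ (¬s ∧ q) = max(0.66, 0.22) = 0.66
s ∧ (((p ⊕ s) → s) ∨ (¬s ∧ q)) = min(0.60, 0.66) = 0.60
(¬q ∨ ¬p) ∧ (s ∧ (((p ⊕ s) → s) ∨ (¬s ∧ q))) = min(0.78, 0.60) = 0.60

0.60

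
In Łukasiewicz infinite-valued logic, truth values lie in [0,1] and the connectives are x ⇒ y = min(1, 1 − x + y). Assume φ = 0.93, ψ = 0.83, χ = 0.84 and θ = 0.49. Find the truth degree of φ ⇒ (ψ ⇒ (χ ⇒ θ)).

0.89

χ ⇒ θ = min(1, 1 − 0.84 + 0.49) = min(1, 0.65) = 0.65
ψ ⇒ (χ ⇒ θ) = min(1, 1 − 0.83 + 0.65) = min(1, 0.82) = 0.82
φ ⇒ (ψ ⇒ (χ ⇒ θ)) = min(1, 1 − 0.93 + 0.82) = min(1, 0.89) = 0.89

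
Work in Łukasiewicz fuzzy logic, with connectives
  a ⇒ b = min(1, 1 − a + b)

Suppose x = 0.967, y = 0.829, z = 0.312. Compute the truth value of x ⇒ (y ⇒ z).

0.516

y ⇒ z = min(1, 1 − 0.829 + 0.312) = min(1, 0.483) = 0.483
x ⇒ (y ⇒ z) = min(1, 1 − 0.967 + 0.483) = min(1, 0.516) = 0.516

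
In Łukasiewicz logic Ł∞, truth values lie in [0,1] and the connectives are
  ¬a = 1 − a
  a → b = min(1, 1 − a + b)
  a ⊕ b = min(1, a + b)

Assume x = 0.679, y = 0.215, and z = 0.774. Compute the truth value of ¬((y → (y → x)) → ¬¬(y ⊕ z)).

y → x = min(1, 1 − 0.215 + 0.679) = min(1, 1.464) = 1.000
y → (y → x) = min(1, 1 − 0.215 + 1.000) = min(1, 1.785) = 1.000
y ⊕ z = min(1, 0.215 + 0.774) = min(1, 0.989) = 0.989
¬(y ⊕ z) = 1 − 0.989 = 0.011
¬¬(y ⊕ z) = 1 − 0.011 = 0.989
(y → (y → x)) → ¬¬(y ⊕ z) = min(1, 1 − 1.000 + 0.989) = min(1, 0.989) = 0.989
¬((y → (y → x)) → ¬¬(y ⊕ z)) = 1 − 0.989 = 0.011

0.011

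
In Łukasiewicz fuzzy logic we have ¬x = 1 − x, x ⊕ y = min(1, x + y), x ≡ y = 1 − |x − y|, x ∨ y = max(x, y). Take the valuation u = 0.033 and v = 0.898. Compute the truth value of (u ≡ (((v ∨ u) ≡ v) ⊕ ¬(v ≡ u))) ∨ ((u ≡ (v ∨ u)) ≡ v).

0.237

v ∨ u = max(0.898, 0.033) = 0.898
(v ∨ u) ≡ v = 1 − |0.898 − 0.898| = 1 − 0.000 = 1.000
v ≡ u = 1 − |0.898 − 0.033| = 1 − 0.865 = 0.135
¬(v ≡ u) = 1 − 0.135 = 0.865
((v ∨ u) ≡ v) ⊕ ¬(v ≡ u) = min(1, 1.000 + 0.865) = min(1, 1.865) = 1.000
u ≡ (((v ∨ u) ≡ v) ⊕ ¬(v ≡ u)) = 1 − |0.033 − 1.000| = 1 − 0.967 = 0.033
u ≡ (v ∨ u) = 1 − |0.033 − 0.898| = 1 − 0.865 = 0.135
(u ≡ (v ∨ u)) ≡ v = 1 − |0.135 − 0.898| = 1 − 0.763 = 0.237
(u ≡ (((v ∨ u) ≡ v) ⊕ ¬(v ≡ u))) ∨ ((u ≡ (v ∨ u)) ≡ v) = max(0.033, 0.237) = 0.237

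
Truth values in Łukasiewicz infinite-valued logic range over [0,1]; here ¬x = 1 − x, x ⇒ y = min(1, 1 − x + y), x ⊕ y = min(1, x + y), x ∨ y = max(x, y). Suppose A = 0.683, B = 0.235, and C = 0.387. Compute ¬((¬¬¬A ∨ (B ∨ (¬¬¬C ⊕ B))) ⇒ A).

¬A = 1 − 0.683 = 0.317
¬¬A = 1 − 0.317 = 0.683
¬¬¬A = 1 − 0.683 = 0.317
¬C = 1 − 0.387 = 0.613
¬¬C = 1 − 0.613 = 0.387
¬¬¬C = 1 − 0.387 = 0.613
¬¬¬C ⊕ B = min(1, 0.613 + 0.235) = min(1, 0.848) = 0.848
B ∨ (¬¬¬C ⊕ B) = max(0.235, 0.848) = 0.848
¬¬¬A ∨ (B ∨ (¬¬¬C ⊕ B)) = max(0.317, 0.848) = 0.848
(¬¬¬A ∨ (B ∨ (¬¬¬C ⊕ B))) ⇒ A = min(1, 1 − 0.848 + 0.683) = min(1, 0.835) = 0.835
¬((¬¬¬A ∨ (B ∨ (¬¬¬C ⊕ B))) ⇒ A) = 1 − 0.835 = 0.165

0.165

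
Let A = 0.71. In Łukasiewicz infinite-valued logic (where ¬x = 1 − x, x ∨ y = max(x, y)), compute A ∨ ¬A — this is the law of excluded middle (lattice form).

¬A = 1 − 0.71 = 0.29
A ∨ ¬A = max(0.71, 0.29) = 0.71
(The value 0.71 < 1 shows this instance is not satisfied; not a Ł∞-tautology — its value is max(a, 1−a).)

0.71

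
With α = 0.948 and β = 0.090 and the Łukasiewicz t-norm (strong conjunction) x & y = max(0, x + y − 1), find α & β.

α & β = max(0, 0.948 + 0.090 − 1) = max(0, 0.038) = 0.038
For comparison, the Gödel (minimum) t-norm min(x, y) would give 0.090.

0.038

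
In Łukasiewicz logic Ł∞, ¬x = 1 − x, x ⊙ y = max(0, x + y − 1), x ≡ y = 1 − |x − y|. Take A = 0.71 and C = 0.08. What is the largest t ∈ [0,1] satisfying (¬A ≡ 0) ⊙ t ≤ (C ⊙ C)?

¬A = 1 − 0.71 = 0.29
¬A ≡ 0 = 1 − |0.29 − 0.00| = 1 − 0.29 = 0.71
So the left factor is ¬A ≡ 0 = 0.71.
C ⊙ C = max(0, 0.08 + 0.08 − 1) = max(0, -0.84) = 0.00
So the right-hand bound is C ⊙ C = 0.00.
The residuum of the Łukasiewicz t-norm gives the supremum: min(1, 1 − 0.71 + 0.00).
1 − 0.71 + 0.00 = 0.29, so t = min(1, 0.29) = 0.29.
Check: 0.71 ⊙ 0.29 = max(0, 0.00) = 0.00 ≤ 0.00.

0.29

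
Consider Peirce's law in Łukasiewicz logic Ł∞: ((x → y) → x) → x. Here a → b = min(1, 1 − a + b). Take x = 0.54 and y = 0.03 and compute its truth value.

x → y = min(1, 1 − 0.54 + 0.03) = min(1, 0.49) = 0.49
(x → y) → x = min(1, 1 − 0.49 + 0.54) = min(1, 1.05) = 1.00
((x → y) → x) → x = min(1, 1 − 1.00 + 0.54) = min(1, 0.54) = 0.54
(The value 0.54 < 1 shows this instance is not satisfied; not a Ł∞-tautology in general.)

0.54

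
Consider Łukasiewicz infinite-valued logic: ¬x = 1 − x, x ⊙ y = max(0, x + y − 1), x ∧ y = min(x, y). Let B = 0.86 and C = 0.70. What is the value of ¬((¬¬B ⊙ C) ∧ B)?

0.44

¬B = 1 − 0.86 = 0.14
¬¬B = 1 − 0.14 = 0.86
¬¬B ⊙ C = max(0, 0.86 + 0.70 − 1) = max(0, 0.56) = 0.56
(¬¬B ⊙ C) ∧ B = min(0.56, 0.86) = 0.56
¬((¬¬B ⊙ C) ∧ B) = 1 − 0.56 = 0.44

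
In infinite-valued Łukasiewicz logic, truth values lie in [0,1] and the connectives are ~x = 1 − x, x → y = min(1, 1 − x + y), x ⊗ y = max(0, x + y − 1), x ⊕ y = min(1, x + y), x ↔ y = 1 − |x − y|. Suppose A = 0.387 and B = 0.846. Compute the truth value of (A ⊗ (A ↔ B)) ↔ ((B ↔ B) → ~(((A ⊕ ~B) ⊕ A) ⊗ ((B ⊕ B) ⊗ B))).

0.774

A ↔ B = 1 − |0.387 − 0.846| = 1 − 0.459 = 0.541
A ⊗ (A ↔ B) = max(0, 0.387 + 0.541 − 1) = max(0, -0.072) = 0.000
B ↔ B = 1 − |0.846 − 0.846| = 1 − 0.000 = 1.000
~B = 1 − 0.846 = 0.154
A ⊕ ~B = min(1, 0.387 + 0.154) = min(1, 0.541) = 0.541
(A ⊕ ~B) ⊕ A = min(1, 0.541 + 0.387) = min(1, 0.928) = 0.928
B ⊕ B = min(1, 0.846 + 0.846) = min(1, 1.692) = 1.000
(B ⊕ B) ⊗ B = max(0, 1.000 + 0.846 − 1) = max(0, 0.846) = 0.846
((A ⊕ ~B) ⊕ A) ⊗ ((B ⊕ B) ⊗ B) = max(0, 0.928 + 0.846 − 1) = max(0, 0.774) = 0.774
~(((A ⊕ ~B) ⊕ A) ⊗ ((B ⊕ B) ⊗ B)) = 1 − 0.774 = 0.226
(B ↔ B) → ~(((A ⊕ ~B) ⊕ A) ⊗ ((B ⊕ B) ⊗ B)) = min(1, 1 − 1.000 + 0.226) = min(1, 0.226) = 0.226
(A ⊗ (A ↔ B)) ↔ ((B ↔ B) → ~(((A ⊕ ~B) ⊕ A) ⊗ ((B ⊕ B) ⊗ B))) = 1 − |0.000 − 0.226| = 1 − 0.226 = 0.774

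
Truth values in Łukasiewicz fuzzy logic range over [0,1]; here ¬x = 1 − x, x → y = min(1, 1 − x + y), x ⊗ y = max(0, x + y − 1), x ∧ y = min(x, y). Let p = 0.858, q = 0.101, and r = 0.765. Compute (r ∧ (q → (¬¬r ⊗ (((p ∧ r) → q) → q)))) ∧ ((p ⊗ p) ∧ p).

0.716

¬r = 1 − 0.765 = 0.235
¬¬r = 1 − 0.235 = 0.765
p ∧ r = min(0.858, 0.765) = 0.765
(p ∧ r) → q = min(1, 1 − 0.765 + 0.101) = min(1, 0.336) = 0.336
((p ∧ r) → q) → q = min(1, 1 − 0.336 + 0.101) = min(1, 0.765) = 0.765
¬¬r ⊗ (((p ∧ r) → q) → q) = max(0, 0.765 + 0.765 − 1) = max(0, 0.530) = 0.530
q → (¬¬r ⊗ (((p ∧ r) → q) → q)) = min(1, 1 − 0.101 + 0.530) = min(1, 1.429) = 1.000
r ∧ (q → (¬¬r ⊗ (((p ∧ r) → q) → q))) = min(0.765, 1.000) = 0.765
p ⊗ p = max(0, 0.858 + 0.858 − 1) = max(0, 0.716) = 0.716
(p ⊗ p) ∧ p = min(0.716, 0.858) = 0.716
(r ∧ (q → (¬¬r ⊗ (((p ∧ r) → q) → q)))) ∧ ((p ⊗ p) ∧ p) = min(0.765, 0.716) = 0.716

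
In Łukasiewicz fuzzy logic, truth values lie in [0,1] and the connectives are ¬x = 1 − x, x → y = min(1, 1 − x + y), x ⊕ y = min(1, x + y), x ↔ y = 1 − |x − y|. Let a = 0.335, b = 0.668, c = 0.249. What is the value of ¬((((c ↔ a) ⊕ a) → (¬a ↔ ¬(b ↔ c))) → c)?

c ↔ a = 1 − |0.249 − 0.335| = 1 − 0.086 = 0.914
(c ↔ a) ⊕ a = min(1, 0.914 + 0.335) = min(1, 1.249) = 1.000
¬a = 1 − 0.335 = 0.665
b ↔ c = 1 − |0.668 − 0.249| = 1 − 0.419 = 0.581
¬(b ↔ c) = 1 − 0.581 = 0.419
¬a ↔ ¬(b ↔ c) = 1 − |0.665 − 0.419| = 1 − 0.246 = 0.754
((c ↔ a) ⊕ a) → (¬a ↔ ¬(b ↔ c)) = min(1, 1 − 1.000 + 0.754) = min(1, 0.754) = 0.754
(((c ↔ a) ⊕ a) → (¬a ↔ ¬(b ↔ c))) → c = min(1, 1 − 0.754 + 0.249) = min(1, 0.495) = 0.495
¬((((c ↔ a) ⊕ a) → (¬a ↔ ¬(b ↔ c))) → c) = 1 − 0.495 = 0.505

0.505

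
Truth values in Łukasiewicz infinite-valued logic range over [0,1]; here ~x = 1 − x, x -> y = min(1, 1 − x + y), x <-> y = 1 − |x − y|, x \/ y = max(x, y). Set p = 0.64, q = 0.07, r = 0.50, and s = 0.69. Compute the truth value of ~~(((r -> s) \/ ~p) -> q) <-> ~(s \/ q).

0.76

r -> s = min(1, 1 − 0.50 + 0.69) = min(1, 1.19) = 1.00
~p = 1 − 0.64 = 0.36
(r -> s) \/ ~p = max(1.00, 0.36) = 1.00
((r -> s) \/ ~p) -> q = min(1, 1 − 1.00 + 0.07) = min(1, 0.07) = 0.07
~(((r -> s) \/ ~p) -> q) = 1 − 0.07 = 0.93
~~(((r -> s) \/ ~p) -> q) = 1 − 0.93 = 0.07
s \/ q = max(0.69, 0.07) = 0.69
~(s \/ q) = 1 − 0.69 = 0.31
~~(((r -> s) \/ ~p) -> q) <-> ~(s \/ q) = 1 − |0.07 − 0.31| = 1 − 0.24 = 0.76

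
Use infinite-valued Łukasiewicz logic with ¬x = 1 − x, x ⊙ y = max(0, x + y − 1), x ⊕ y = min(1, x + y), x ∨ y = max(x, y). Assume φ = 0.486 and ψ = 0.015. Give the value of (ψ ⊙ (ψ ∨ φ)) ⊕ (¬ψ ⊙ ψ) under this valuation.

0.000

ψ ∨ φ = max(0.015, 0.486) = 0.486
ψ ⊙ (ψ ∨ φ) = max(0, 0.015 + 0.486 − 1) = max(0, -0.499) = 0.000
¬ψ = 1 − 0.015 = 0.985
¬ψ ⊙ ψ = max(0, 0.985 + 0.015 − 1) = max(0, 0.000) = 0.000
(ψ ⊙ (ψ ∨ φ)) ⊕ (¬ψ ⊙ ψ) = min(1, 0.000 + 0.000) = min(1, 0.000) = 0.000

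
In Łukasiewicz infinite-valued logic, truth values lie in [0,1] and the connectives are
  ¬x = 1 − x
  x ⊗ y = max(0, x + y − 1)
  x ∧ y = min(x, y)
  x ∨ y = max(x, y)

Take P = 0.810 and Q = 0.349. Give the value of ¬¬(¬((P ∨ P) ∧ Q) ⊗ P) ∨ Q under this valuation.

P ∨ P = max(0.810, 0.810) = 0.810
(P ∨ P) ∧ Q = min(0.810, 0.349) = 0.349
¬((P ∨ P) ∧ Q) = 1 − 0.349 = 0.651
¬((P ∨ P) ∧ Q) ⊗ P = max(0, 0.651 + 0.810 − 1) = max(0, 0.461) = 0.461
¬(¬((P ∨ P) ∧ Q) ⊗ P) = 1 − 0.461 = 0.539
¬¬(¬((P ∨ P) ∧ Q) ⊗ P) = 1 − 0.539 = 0.461
¬¬(¬((P ∨ P) ∧ Q) ⊗ P) ∨ Q = max(0.461, 0.349) = 0.461

0.461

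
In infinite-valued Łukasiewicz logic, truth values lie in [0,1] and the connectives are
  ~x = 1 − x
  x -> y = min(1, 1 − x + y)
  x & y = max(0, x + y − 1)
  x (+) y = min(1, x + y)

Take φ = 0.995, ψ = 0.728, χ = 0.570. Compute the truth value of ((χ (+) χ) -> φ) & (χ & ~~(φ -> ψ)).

χ (+) χ = min(1, 0.570 + 0.570) = min(1, 1.140) = 1.000
(χ (+) χ) -> φ = min(1, 1 − 1.000 + 0.995) = min(1, 0.995) = 0.995
φ -> ψ = min(1, 1 − 0.995 + 0.728) = min(1, 0.733) = 0.733
~(φ -> ψ) = 1 − 0.733 = 0.267
~~(φ -> ψ) = 1 − 0.267 = 0.733
χ & ~~(φ -> ψ) = max(0, 0.570 + 0.733 − 1) = max(0, 0.303) = 0.303
((χ (+) χ) -> φ) & (χ & ~~(φ -> ψ)) = max(0, 0.995 + 0.303 − 1) = max(0, 0.298) = 0.298

0.298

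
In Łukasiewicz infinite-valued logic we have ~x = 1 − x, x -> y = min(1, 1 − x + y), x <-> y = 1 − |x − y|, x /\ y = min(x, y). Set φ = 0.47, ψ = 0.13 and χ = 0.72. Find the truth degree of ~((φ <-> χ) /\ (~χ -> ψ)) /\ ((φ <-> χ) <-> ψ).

φ <-> χ = 1 − |0.47 − 0.72| = 1 − 0.25 = 0.75
~χ = 1 − 0.72 = 0.28
~χ -> ψ = min(1, 1 − 0.28 + 0.13) = min(1, 0.85) = 0.85
(φ <-> χ) /\ (~χ -> ψ) = min(0.75, 0.85) = 0.75
~((φ <-> χ) /\ (~χ -> ψ)) = 1 − 0.75 = 0.25
(φ <-> χ) <-> ψ = 1 − |0.75 − 0.13| = 1 − 0.62 = 0.38
~((φ <-> χ) /\ (~χ -> ψ)) /\ ((φ <-> χ) <-> ψ) = min(0.25, 0.38) = 0.25

0.25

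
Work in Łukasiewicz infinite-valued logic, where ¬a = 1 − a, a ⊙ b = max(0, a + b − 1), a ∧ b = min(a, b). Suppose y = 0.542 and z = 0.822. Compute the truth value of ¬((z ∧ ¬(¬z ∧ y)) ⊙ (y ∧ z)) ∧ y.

¬z = 1 − 0.822 = 0.178
¬z ∧ y = min(0.178, 0.542) = 0.178
¬(¬z ∧ y) = 1 − 0.178 = 0.822
z ∧ ¬(¬z ∧ y) = min(0.822, 0.822) = 0.822
y ∧ z = min(0.542, 0.822) = 0.542
(z ∧ ¬(¬z ∧ y)) ⊙ (y ∧ z) = max(0, 0.822 + 0.542 − 1) = max(0, 0.364) = 0.364
¬((z ∧ ¬(¬z ∧ y)) ⊙ (y ∧ z)) = 1 − 0.364 = 0.636
¬((z ∧ ¬(¬z ∧ y)) ⊙ (y ∧ z)) ∧ y = min(0.636, 0.542) = 0.542

0.542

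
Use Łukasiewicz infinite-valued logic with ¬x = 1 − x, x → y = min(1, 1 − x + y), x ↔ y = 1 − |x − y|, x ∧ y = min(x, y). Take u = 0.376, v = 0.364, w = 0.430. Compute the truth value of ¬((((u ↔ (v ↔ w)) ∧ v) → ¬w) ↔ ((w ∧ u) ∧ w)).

v ↔ w = 1 − |0.364 − 0.430| = 1 − 0.066 = 0.934
u ↔ (v ↔ w) = 1 − |0.376 − 0.934| = 1 − 0.558 = 0.442
(u ↔ (v ↔ w)) ∧ v = min(0.442, 0.364) = 0.364
¬w = 1 − 0.430 = 0.570
((u ↔ (v ↔ w)) ∧ v) → ¬w = min(1, 1 − 0.364 + 0.570) = min(1, 1.206) = 1.000
w ∧ u = min(0.430, 0.376) = 0.376
(w ∧ u) ∧ w = min(0.376, 0.430) = 0.376
(((u ↔ (v ↔ w)) ∧ v) → ¬w) ↔ ((w ∧ u) ∧ w) = 1 − |1.000 − 0.376| = 1 − 0.624 = 0.376
¬((((u ↔ (v ↔ w)) ∧ v) → ¬w) ↔ ((w ∧ u) ∧ w)) = 1 − 0.376 = 0.624

0.624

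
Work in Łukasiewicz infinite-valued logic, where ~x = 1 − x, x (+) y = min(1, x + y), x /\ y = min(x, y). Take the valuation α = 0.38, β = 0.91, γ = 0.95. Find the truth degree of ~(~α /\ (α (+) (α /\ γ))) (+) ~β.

0.47

~α = 1 − 0.38 = 0.62
α /\ γ = min(0.38, 0.95) = 0.38
α (+) (α /\ γ) = min(1, 0.38 + 0.38) = min(1, 0.76) = 0.76
~α /\ (α (+) (α /\ γ)) = min(0.62, 0.76) = 0.62
~(~α /\ (α (+) (α /\ γ))) = 1 − 0.62 = 0.38
~β = 1 − 0.91 = 0.09
~(~α /\ (α (+) (α /\ γ))) (+) ~β = min(1, 0.38 + 0.09) = min(1, 0.47) = 0.47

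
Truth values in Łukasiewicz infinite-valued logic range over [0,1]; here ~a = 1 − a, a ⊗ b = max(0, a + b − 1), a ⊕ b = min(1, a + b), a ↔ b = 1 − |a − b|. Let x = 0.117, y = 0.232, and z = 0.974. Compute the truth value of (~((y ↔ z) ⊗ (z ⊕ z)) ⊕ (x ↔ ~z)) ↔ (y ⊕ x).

0.349

y ↔ z = 1 − |0.232 − 0.974| = 1 − 0.742 = 0.258
z ⊕ z = min(1, 0.974 + 0.974) = min(1, 1.948) = 1.000
(y ↔ z) ⊗ (z ⊕ z) = max(0, 0.258 + 1.000 − 1) = max(0, 0.258) = 0.258
~((y ↔ z) ⊗ (z ⊕ z)) = 1 − 0.258 = 0.742
~z = 1 − 0.974 = 0.026
x ↔ ~z = 1 − |0.117 − 0.026| = 1 − 0.091 = 0.909
~((y ↔ z) ⊗ (z ⊕ z)) ⊕ (x ↔ ~z) = min(1, 0.742 + 0.909) = min(1, 1.651) = 1.000
y ⊕ x = min(1, 0.232 + 0.117) = min(1, 0.349) = 0.349
(~((y ↔ z) ⊗ (z ⊕ z)) ⊕ (x ↔ ~z)) ↔ (y ⊕ x) = 1 − |1.000 − 0.349| = 1 − 0.651 = 0.349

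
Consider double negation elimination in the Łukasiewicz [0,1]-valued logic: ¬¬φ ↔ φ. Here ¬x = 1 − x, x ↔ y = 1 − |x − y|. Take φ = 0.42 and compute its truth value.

1.00

¬φ = 1 − 0.42 = 0.58
¬¬φ = 1 − 0.58 = 0.42
¬¬φ ↔ φ = 1 − |0.42 − 0.42| = 1 − 0.00 = 1.00
(As expected: always 1 in Ł∞ since negation is involutive.)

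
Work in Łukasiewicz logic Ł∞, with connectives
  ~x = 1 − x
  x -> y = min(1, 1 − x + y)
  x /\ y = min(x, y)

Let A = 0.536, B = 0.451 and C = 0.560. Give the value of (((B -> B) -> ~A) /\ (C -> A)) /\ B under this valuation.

B -> B = min(1, 1 − 0.451 + 0.451) = min(1, 1.000) = 1.000
~A = 1 − 0.536 = 0.464
(B -> B) -> ~A = min(1, 1 − 1.000 + 0.464) = min(1, 0.464) = 0.464
C -> A = min(1, 1 − 0.560 + 0.536) = min(1, 0.976) = 0.976
((B -> B) -> ~A) /\ (C -> A) = min(0.464, 0.976) = 0.464
(((B -> B) -> ~A) /\ (C -> A)) /\ B = min(0.464, 0.451) = 0.451

0.451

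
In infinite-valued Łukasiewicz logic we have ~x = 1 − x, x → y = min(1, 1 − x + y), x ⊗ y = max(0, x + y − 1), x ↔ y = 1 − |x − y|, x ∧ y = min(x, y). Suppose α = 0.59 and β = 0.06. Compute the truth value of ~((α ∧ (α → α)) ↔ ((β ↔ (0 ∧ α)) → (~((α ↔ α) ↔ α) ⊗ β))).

0.53

α → α = min(1, 1 − 0.59 + 0.59) = min(1, 1.00) = 1.00
α ∧ (α → α) = min(0.59, 1.00) = 0.59
0 ∧ α = min(0.00, 0.59) = 0.00
β ↔ (0 ∧ α) = 1 − |0.06 − 0.00| = 1 − 0.06 = 0.94
α ↔ α = 1 − |0.59 − 0.59| = 1 − 0.00 = 1.00
(α ↔ α) ↔ α = 1 − |1.00 − 0.59| = 1 − 0.41 = 0.59
~((α ↔ α) ↔ α) = 1 − 0.59 = 0.41
~((α ↔ α) ↔ α) ⊗ β = max(0, 0.41 + 0.06 − 1) = max(0, -0.53) = 0.00
(β ↔ (0 ∧ α)) → (~((α ↔ α) ↔ α) ⊗ β) = min(1, 1 − 0.94 + 0.00) = min(1, 0.06) = 0.06
(α ∧ (α → α)) ↔ ((β ↔ (0 ∧ α)) → (~((α ↔ α) ↔ α) ⊗ β)) = 1 − |0.59 − 0.06| = 1 − 0.53 = 0.47
~((α ∧ (α → α)) ↔ ((β ↔ (0 ∧ α)) → (~((α ↔ α) ↔ α) ⊗ β))) = 1 − 0.47 = 0.53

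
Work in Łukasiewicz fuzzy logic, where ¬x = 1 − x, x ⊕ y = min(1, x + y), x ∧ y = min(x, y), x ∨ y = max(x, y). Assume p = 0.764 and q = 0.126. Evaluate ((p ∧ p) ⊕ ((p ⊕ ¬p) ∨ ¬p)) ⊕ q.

p ∧ p = min(0.764, 0.764) = 0.764
¬p = 1 − 0.764 = 0.236
p ⊕ ¬p = min(1, 0.764 + 0.236) = min(1, 1.000) = 1.000
(p ⊕ ¬p) ∨ ¬p = max(1.000, 0.236) = 1.000
(p ∧ p) ⊕ ((p ⊕ ¬p) ∨ ¬p) = min(1, 0.764 + 1.000) = min(1, 1.764) = 1.000
((p ∧ p) ⊕ ((p ⊕ ¬p) ∨ ¬p)) ⊕ q = min(1, 1.000 + 0.126) = min(1, 1.126) = 1.000

1.000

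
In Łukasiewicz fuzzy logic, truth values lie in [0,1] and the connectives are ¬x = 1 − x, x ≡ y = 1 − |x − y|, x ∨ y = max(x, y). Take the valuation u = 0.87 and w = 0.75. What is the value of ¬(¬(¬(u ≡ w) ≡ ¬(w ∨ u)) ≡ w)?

0.74

u ≡ w = 1 − |0.87 − 0.75| = 1 − 0.12 = 0.88
¬(u ≡ w) = 1 − 0.88 = 0.12
w ∨ u = max(0.75, 0.87) = 0.87
¬(w ∨ u) = 1 − 0.87 = 0.13
¬(u ≡ w) ≡ ¬(w ∨ u) = 1 − |0.12 − 0.13| = 1 − 0.01 = 0.99
¬(¬(u ≡ w) ≡ ¬(w ∨ u)) = 1 − 0.99 = 0.01
¬(¬(u ≡ w) ≡ ¬(w ∨ u)) ≡ w = 1 − |0.01 − 0.75| = 1 − 0.74 = 0.26
¬(¬(¬(u ≡ w) ≡ ¬(w ∨ u)) ≡ w) = 1 − 0.26 = 0.74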